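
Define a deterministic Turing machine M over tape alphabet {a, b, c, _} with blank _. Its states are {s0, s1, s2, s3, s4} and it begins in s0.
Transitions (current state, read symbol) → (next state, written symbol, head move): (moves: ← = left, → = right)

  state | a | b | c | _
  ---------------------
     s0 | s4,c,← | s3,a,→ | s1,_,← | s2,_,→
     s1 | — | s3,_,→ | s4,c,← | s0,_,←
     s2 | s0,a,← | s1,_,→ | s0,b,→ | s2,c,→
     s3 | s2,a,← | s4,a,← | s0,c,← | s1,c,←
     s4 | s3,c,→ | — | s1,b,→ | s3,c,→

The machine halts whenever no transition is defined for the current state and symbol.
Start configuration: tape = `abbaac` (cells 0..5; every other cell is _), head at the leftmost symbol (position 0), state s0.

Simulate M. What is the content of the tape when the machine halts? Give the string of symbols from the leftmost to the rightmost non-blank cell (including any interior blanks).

ccbbcaac

s0 | ___[a]bbaac   read a → write c, move ←, go to s4
s4 | __[_]cbbaac   read _ → write c, move →, go to s3
s3 | __c[c]bbaac   read c → write c, move ←, go to s0
s0 | __[c]cbbaac   read c → write _, move ←, go to s1
s1 | _[_]_cbbaac   read _ → write _, move ←, go to s0
s0 | [_]__cbbaac   read _ → write _, move →, go to s2
s2 | _[_]_cbbaac   read _ → write c, move →, go to s2
s2 | _c[_]cbbaac   read _ → write c, move →, go to s2
s2 | _cc[c]bbaac   read c → write b, move →, go to s0
s0 | _ccb[b]baac   read b → write a, move →, go to s3
s3 | _ccba[b]aac   read b → write a, move ←, go to s4
s4 | _ccb[a]aaac   read a → write c, move →, go to s3
s3 | _ccbc[a]aac   read a → write a, move ←, go to s2
s2 | _ccb[c]aaac   read c → write b, move →, go to s0
s0 | _ccbb[a]aac   read a → write c, move ←, go to s4
s4 | _ccb[b]caac
The non-blank tape span at halt is ccbbcaac.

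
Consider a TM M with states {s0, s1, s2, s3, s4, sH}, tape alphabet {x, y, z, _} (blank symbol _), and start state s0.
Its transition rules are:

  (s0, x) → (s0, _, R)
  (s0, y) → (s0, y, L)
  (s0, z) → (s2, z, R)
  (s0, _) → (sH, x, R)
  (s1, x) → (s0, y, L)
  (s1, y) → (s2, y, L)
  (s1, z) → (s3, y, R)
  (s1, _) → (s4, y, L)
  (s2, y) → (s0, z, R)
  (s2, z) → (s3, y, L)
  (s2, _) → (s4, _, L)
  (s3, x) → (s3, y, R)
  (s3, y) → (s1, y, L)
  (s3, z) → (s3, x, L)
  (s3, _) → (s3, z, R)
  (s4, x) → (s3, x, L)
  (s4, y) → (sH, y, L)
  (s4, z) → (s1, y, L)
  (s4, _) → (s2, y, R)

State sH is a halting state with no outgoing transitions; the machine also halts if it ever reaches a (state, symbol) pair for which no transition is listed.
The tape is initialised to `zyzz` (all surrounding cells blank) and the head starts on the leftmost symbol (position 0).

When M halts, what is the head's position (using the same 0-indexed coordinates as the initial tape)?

5

state=s0 head=0 tape=_[z]yzz__   (s0,z)→(s2,z,R)
state=s2 head=1 tape=_z[y]zz__   (s2,y)→(s0,z,R)
state=s0 head=2 tape=_zz[z]z__   (s0,z)→(s2,z,R)
state=s2 head=3 tape=_zzz[z]__   (s2,z)→(s3,y,L)
state=s3 head=2 tape=_zz[z]y__   (s3,z)→(s3,x,L)
state=s3 head=1 tape=_z[z]xy__   (s3,z)→(s3,x,L)
state=s3 head=0 tape=_[z]xxy__   (s3,z)→(s3,x,L)
state=s3 head=-1 tape=[_]xxxy__   (s3,_)→(s3,z,R)
state=s3 head=0 tape=z[x]xxy__   (s3,x)→(s3,y,R)
state=s3 head=1 tape=zy[x]xy__   (s3,x)→(s3,y,R)
state=s3 head=2 tape=zyy[x]y__   (s3,x)→(s3,y,R)
state=s3 head=3 tape=zyyy[y]__   (s3,y)→(s1,y,L)
state=s1 head=2 tape=zyy[y]y__   (s1,y)→(s2,y,L)
state=s2 head=1 tape=zy[y]yy__   (s2,y)→(s0,z,R)
state=s0 head=2 tape=zyz[y]y__   (s0,y)→(s0,y,L)
state=s0 head=1 tape=zy[z]yy__   (s0,z)→(s2,z,R)
state=s2 head=2 tape=zyz[y]y__   (s2,y)→(s0,z,R)
state=s0 head=3 tape=zyzz[y]__   (s0,y)→(s0,y,L)
state=s0 head=2 tape=zyz[z]y__   (s0,z)→(s2,z,R)
state=s2 head=3 tape=zyzz[y]__   (s2,y)→(s0,z,R)
state=s0 head=4 tape=zyzzz[_]_   (s0,_)→(sH,x,R)
state=sH head=5 tape=zyzzzx[_]
At halt the head is at cell 5.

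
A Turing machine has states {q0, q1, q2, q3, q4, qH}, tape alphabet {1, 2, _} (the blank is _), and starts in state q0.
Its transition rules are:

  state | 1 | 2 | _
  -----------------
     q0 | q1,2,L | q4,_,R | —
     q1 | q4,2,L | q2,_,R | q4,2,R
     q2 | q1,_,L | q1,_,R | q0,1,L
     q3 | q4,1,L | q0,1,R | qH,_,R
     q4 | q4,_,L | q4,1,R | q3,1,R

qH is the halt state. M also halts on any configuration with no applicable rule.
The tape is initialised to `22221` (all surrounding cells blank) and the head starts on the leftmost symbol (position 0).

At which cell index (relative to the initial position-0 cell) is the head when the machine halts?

q0 | [2]2221   read 2 → write _, move R, go to q4
q4 | _[2]221   read 2 → write 1, move R, go to q4
q4 | _1[2]21   read 2 → write 1, move R, go to q4
q4 | _11[2]1   read 2 → write 1, move R, go to q4
q4 | _111[1]   read 1 → write _, move L, go to q4
q4 | _11[1]_   read 1 → write _, move L, go to q4
q4 | _1[1]__   read 1 → write _, move L, go to q4
q4 | _[1]___   read 1 → write _, move L, go to q4
q4 | [_]____   read _ → write 1, move R, go to q3
q3 | 1[_]___   read _ → write _, move R, go to qH
qH | 1_[_]__
At halt the head is at cell 2.

2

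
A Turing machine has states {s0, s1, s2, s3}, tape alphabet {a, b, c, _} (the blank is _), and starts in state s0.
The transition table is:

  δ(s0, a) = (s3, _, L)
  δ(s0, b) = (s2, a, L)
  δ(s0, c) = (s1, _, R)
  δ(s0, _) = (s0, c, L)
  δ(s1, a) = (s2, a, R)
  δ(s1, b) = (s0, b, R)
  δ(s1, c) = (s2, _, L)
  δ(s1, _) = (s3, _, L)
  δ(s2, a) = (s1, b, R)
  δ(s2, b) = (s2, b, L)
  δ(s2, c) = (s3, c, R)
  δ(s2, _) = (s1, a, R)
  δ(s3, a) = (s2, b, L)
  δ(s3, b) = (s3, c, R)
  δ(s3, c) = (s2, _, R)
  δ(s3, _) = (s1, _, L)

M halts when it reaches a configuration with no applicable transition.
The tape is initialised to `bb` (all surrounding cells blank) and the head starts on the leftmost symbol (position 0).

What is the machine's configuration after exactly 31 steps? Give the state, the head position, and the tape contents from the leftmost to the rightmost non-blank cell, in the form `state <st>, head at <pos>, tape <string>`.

s0 | ___[b]b_   read b → write a, move L, go to s2
s2 | __[_]ab_   read _ → write a, move R, go to s1
s1 | __a[a]b_   read a → write a, move R, go to s2
s2 | __aa[b]_   read b → write b, move L, go to s2
s2 | __a[a]b_   read a → write b, move R, go to s1
s1 | __ab[b]_   read b → write b, move R, go to s0
s0 | __abb[_]   read _ → write c, move L, go to s0
s0 | __ab[b]c   read b → write a, move L, go to s2
s2 | __a[b]ac   read b → write b, move L, go to s2
s2 | __[a]bac   read a → write b, move R, go to s1
s1 | __b[b]ac   read b → write b, move R, go to s0
s0 | __bb[a]c   read a → write _, move L, go to s3
s3 | __b[b]_c   read b → write c, move R, go to s3
s3 | __bc[_]c   read _ → write _, move L, go to s1
s1 | __b[c]_c   read c → write _, move L, go to s2
s2 | __[b]__c   read b → write b, move L, go to s2
s2 | _[_]b__c   read _ → write a, move R, go to s1
s1 | _a[b]__c   read b → write b, move R, go to s0
s0 | _ab[_]_c   read _ → write c, move L, go to s0
s0 | _a[b]c_c   read b → write a, move L, go to s2
s2 | _[a]ac_c   read a → write b, move R, go to s1
s1 | _b[a]c_c   read a → write a, move R, go to s2
s2 | _ba[c]_c   read c → write c, move R, go to s3
s3 | _bac[_]c   read _ → write _, move L, go to s1
s1 | _ba[c]_c   read c → write _, move L, go to s2
s2 | _b[a]__c   read a → write b, move R, go to s1
s1 | _bb[_]_c   read _ → write _, move L, go to s3
s3 | _b[b]__c   read b → write c, move R, go to s3
s3 | _bc[_]_c   read _ → write _, move L, go to s1
s1 | _b[c]__c   read c → write _, move L, go to s2
s2 | _[b]___c   read b → write b, move L, go to s2
s2 | [_]b___c
After 31 steps: state s2, head at -3, tape b___c.

state s2, head at -3, tape b___c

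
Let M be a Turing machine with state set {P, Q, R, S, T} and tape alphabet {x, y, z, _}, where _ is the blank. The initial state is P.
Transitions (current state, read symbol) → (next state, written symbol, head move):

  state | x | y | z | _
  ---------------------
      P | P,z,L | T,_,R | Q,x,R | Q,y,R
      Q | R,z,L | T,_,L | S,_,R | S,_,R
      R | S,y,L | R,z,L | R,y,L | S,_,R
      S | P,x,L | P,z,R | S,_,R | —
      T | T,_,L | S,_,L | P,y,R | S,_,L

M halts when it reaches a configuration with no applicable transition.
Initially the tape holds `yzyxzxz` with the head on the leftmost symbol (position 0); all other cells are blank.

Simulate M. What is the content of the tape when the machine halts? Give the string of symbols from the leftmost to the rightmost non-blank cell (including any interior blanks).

zy

state=P head=0 tape=[y]zyxzxz_   (P,y)→(T,_,R)
state=T head=1 tape=_[z]yxzxz_   (T,z)→(P,y,R)
state=P head=2 tape=_y[y]xzxz_   (P,y)→(T,_,R)
state=T head=3 tape=_y_[x]zxz_   (T,x)→(T,_,L)
state=T head=2 tape=_y[_]_zxz_   (T,_)→(S,_,L)
state=S head=1 tape=_[y]__zxz_   (S,y)→(P,z,R)
state=P head=2 tape=_z[_]_zxz_   (P,_)→(Q,y,R)
state=Q head=3 tape=_zy[_]zxz_   (Q,_)→(S,_,R)
state=S head=4 tape=_zy_[z]xz_   (S,z)→(S,_,R)
state=S head=5 tape=_zy__[x]z_   (S,x)→(P,x,L)
state=P head=4 tape=_zy_[_]xz_   (P,_)→(Q,y,R)
state=Q head=5 tape=_zy_y[x]z_   (Q,x)→(R,z,L)
state=R head=4 tape=_zy_[y]zz_   (R,y)→(R,z,L)
state=R head=3 tape=_zy[_]zzz_   (R,_)→(S,_,R)
state=S head=4 tape=_zy_[z]zz_   (S,z)→(S,_,R)
state=S head=5 tape=_zy__[z]z_   (S,z)→(S,_,R)
state=S head=6 tape=_zy___[z]_   (S,z)→(S,_,R)
state=S head=7 tape=_zy____[_]
The non-blank tape span at halt is zy.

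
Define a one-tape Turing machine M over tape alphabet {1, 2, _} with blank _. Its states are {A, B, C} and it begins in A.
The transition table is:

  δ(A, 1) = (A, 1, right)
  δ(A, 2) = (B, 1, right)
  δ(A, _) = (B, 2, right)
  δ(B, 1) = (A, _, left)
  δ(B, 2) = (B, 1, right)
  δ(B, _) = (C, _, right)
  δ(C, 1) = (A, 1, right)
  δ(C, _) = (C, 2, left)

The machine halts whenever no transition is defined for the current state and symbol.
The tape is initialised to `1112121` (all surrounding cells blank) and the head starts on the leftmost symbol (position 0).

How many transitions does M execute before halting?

14

state=A head=0 tape=[1]112121__   (A,1)→(A,1,right)
state=A head=1 tape=1[1]12121__   (A,1)→(A,1,right)
state=A head=2 tape=11[1]2121__   (A,1)→(A,1,right)
state=A head=3 tape=111[2]121__   (A,2)→(B,1,right)
state=B head=4 tape=1111[1]21__   (B,1)→(A,_,left)
state=A head=3 tape=111[1]_21__   (A,1)→(A,1,right)
state=A head=4 tape=1111[_]21__   (A,_)→(B,2,right)
state=B head=5 tape=11112[2]1__   (B,2)→(B,1,right)
state=B head=6 tape=111121[1]__   (B,1)→(A,_,left)
state=A head=5 tape=11112[1]___   (A,1)→(A,1,right)
state=A head=6 tape=111121[_]__   (A,_)→(B,2,right)
state=B head=7 tape=1111212[_]_   (B,_)→(C,_,right)
state=C head=8 tape=1111212_[_]   (C,_)→(C,2,left)
state=C head=7 tape=1111212[_]2   (C,_)→(C,2,left)
state=C head=6 tape=111121[2]22
M halts after 14 transitions.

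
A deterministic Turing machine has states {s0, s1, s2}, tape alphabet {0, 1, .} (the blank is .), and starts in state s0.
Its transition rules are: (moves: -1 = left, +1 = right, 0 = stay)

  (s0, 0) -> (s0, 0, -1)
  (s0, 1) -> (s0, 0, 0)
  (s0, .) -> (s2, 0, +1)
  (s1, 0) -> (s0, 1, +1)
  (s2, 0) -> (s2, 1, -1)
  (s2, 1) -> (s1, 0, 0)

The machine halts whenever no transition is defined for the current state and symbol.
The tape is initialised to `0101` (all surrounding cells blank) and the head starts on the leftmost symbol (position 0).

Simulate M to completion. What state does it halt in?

s0 | ..[0]101   read 0 → write 0, move -1, go to s0
s0 | .[.]0101   read . → write 0, move +1, go to s2
s2 | .0[0]101   read 0 → write 1, move -1, go to s2
s2 | .[0]1101   read 0 → write 1, move -1, go to s2
s2 | [.]11101
No transition is defined for (s2, .); M halts in state s2.

s2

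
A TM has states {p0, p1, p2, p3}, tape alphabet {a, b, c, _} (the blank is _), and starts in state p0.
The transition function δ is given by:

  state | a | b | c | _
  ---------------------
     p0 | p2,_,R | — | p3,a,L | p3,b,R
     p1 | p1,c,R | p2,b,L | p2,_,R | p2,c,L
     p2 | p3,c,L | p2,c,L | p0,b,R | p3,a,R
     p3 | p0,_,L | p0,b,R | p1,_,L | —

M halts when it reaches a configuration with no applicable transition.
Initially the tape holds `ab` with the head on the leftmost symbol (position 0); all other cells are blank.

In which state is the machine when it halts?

state=p0 head=0 tape=[a]b__   (p0,a)→(p2,_,R)
state=p2 head=1 tape=_[b]__   (p2,b)→(p2,c,L)
state=p2 head=0 tape=[_]c__   (p2,_)→(p3,a,R)
state=p3 head=1 tape=a[c]__   (p3,c)→(p1,_,L)
state=p1 head=0 tape=[a]___   (p1,a)→(p1,c,R)
state=p1 head=1 tape=c[_]__   (p1,_)→(p2,c,L)
state=p2 head=0 tape=[c]c__   (p2,c)→(p0,b,R)
state=p0 head=1 tape=b[c]__   (p0,c)→(p3,a,L)
state=p3 head=0 tape=[b]a__   (p3,b)→(p0,b,R)
state=p0 head=1 tape=b[a]__   (p0,a)→(p2,_,R)
state=p2 head=2 tape=b_[_]_   (p2,_)→(p3,a,R)
state=p3 head=3 tape=b_a[_]
No transition is defined for (p3, _); M halts in state p3.

p3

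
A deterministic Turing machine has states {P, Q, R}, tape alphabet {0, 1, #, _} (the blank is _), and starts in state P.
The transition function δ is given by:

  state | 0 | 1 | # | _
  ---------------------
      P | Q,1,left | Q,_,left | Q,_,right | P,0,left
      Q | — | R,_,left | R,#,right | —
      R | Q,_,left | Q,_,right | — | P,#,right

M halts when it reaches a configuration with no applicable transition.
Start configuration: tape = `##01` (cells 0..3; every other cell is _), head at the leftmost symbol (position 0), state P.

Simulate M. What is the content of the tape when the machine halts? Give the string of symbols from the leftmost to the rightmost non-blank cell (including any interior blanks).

##_0

P | [#]#01_   read # → write _, move right, go to Q
Q | _[#]01_   read # → write #, move right, go to R
R | _#[0]1_   read 0 → write _, move left, go to Q
Q | _[#]_1_   read # → write #, move right, go to R
R | _#[_]1_   read _ → write #, move right, go to P
P | _##[1]_   read 1 → write _, move left, go to Q
Q | _#[#]__   read # → write #, move right, go to R
R | _##[_]_   read _ → write #, move right, go to P
P | _###[_]   read _ → write 0, move left, go to P
P | _##[#]0   read # → write _, move right, go to Q
Q | _##_[0]
The non-blank tape span at halt is ##_0.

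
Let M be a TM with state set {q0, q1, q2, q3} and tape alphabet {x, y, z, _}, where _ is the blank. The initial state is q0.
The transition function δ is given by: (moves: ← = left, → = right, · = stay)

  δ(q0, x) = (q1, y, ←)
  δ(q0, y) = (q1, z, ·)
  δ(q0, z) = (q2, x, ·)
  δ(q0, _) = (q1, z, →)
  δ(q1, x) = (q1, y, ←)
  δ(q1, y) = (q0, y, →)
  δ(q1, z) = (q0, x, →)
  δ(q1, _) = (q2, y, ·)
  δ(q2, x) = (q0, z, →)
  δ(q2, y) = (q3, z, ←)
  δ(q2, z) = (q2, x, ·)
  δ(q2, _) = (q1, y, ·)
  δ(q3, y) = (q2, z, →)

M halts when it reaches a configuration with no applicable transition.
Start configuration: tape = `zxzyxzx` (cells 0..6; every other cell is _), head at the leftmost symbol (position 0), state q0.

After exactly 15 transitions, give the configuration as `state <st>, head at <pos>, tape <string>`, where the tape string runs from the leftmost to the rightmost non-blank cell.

state q0, head at 4, tape xxxxyzx

q0 | [z]xzyxzx   read z → write x, move ·, go to q2
q2 | [x]xzyxzx   read x → write z, move →, go to q0
q0 | z[x]zyxzx   read x → write y, move ←, go to q1
q1 | [z]yzyxzx   read z → write x, move →, go to q0
q0 | x[y]zyxzx   read y → write z, move ·, go to q1
q1 | x[z]zyxzx   read z → write x, move →, go to q0
q0 | xx[z]yxzx   read z → write x, move ·, go to q2
q2 | xx[x]yxzx   read x → write z, move →, go to q0
q0 | xxz[y]xzx   read y → write z, move ·, go to q1
q1 | xxz[z]xzx   read z → write x, move →, go to q0
q0 | xxzx[x]zx   read x → write y, move ←, go to q1
q1 | xxz[x]yzx   read x → write y, move ←, go to q1
q1 | xx[z]yyzx   read z → write x, move →, go to q0
q0 | xxx[y]yzx   read y → write z, move ·, go to q1
q1 | xxx[z]yzx   read z → write x, move →, go to q0
q0 | xxxx[y]zx
After 15 steps: state q0, head at 4, tape xxxxyzx.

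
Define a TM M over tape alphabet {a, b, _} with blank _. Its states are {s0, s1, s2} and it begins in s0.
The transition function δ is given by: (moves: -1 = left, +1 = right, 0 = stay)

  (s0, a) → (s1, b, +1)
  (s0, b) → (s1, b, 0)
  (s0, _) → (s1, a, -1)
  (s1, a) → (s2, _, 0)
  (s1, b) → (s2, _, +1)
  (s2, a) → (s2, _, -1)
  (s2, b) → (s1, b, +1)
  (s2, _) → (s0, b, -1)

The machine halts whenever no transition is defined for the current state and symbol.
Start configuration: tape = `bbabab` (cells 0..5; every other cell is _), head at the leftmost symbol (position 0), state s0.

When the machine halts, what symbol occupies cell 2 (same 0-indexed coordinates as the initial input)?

_

state=s0 head=0 tape=[b]babab   (s0,b)→(s1,b,0)
state=s1 head=0 tape=[b]babab   (s1,b)→(s2,_,+1)
state=s2 head=1 tape=_[b]abab   (s2,b)→(s1,b,+1)
state=s1 head=2 tape=_b[a]bab   (s1,a)→(s2,_,0)
state=s2 head=2 tape=_b[_]bab   (s2,_)→(s0,b,-1)
state=s0 head=1 tape=_[b]bbab   (s0,b)→(s1,b,0)
state=s1 head=1 tape=_[b]bbab   (s1,b)→(s2,_,+1)
state=s2 head=2 tape=__[b]bab   (s2,b)→(s1,b,+1)
state=s1 head=3 tape=__b[b]ab   (s1,b)→(s2,_,+1)
state=s2 head=4 tape=__b_[a]b   (s2,a)→(s2,_,-1)
state=s2 head=3 tape=__b[_]_b   (s2,_)→(s0,b,-1)
state=s0 head=2 tape=__[b]b_b   (s0,b)→(s1,b,0)
state=s1 head=2 tape=__[b]b_b   (s1,b)→(s2,_,+1)
state=s2 head=3 tape=___[b]_b   (s2,b)→(s1,b,+1)
state=s1 head=4 tape=___b[_]b
Cell 2 holds _ when M halts.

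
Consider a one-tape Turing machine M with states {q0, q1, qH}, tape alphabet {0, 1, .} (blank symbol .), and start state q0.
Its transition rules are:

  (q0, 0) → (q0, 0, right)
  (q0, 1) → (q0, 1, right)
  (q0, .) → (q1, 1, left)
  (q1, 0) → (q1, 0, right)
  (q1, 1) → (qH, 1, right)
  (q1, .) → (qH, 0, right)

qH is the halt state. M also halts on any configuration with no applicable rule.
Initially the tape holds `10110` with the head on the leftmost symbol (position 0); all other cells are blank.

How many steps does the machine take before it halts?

q0 | [1]0110..   read 1 → write 1, move right, go to q0
q0 | 1[0]110..   read 0 → write 0, move right, go to q0
q0 | 10[1]10..   read 1 → write 1, move right, go to q0
q0 | 101[1]0..   read 1 → write 1, move right, go to q0
q0 | 1011[0]..   read 0 → write 0, move right, go to q0
q0 | 10110[.].   read . → write 1, move left, go to q1
q1 | 1011[0]1.   read 0 → write 0, move right, go to q1
q1 | 10110[1].   read 1 → write 1, move right, go to qH
qH | 101101[.]
M halts after 8 transitions.

8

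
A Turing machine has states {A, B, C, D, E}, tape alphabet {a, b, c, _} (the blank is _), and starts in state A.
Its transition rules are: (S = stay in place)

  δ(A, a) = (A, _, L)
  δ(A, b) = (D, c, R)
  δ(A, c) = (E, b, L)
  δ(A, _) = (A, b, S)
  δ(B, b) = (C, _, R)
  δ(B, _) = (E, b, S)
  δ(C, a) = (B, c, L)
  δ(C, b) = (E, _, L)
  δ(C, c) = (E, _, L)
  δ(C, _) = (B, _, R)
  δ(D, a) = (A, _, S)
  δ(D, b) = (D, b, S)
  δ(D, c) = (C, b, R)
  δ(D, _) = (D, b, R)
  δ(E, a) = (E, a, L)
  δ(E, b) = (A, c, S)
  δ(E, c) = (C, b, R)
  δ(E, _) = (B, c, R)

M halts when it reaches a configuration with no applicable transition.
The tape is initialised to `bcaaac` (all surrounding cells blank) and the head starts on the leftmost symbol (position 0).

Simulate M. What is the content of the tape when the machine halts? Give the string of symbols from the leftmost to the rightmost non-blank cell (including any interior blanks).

A | _[b]caaac   read b → write c, move R, go to D
D | _c[c]aaac   read c → write b, move R, go to C
C | _cb[a]aac   read a → write c, move L, go to B
B | _c[b]caac   read b → write _, move R, go to C
C | _c_[c]aac   read c → write _, move L, go to E
E | _c[_]_aac   read _ → write c, move R, go to B
B | _cc[_]aac   read _ → write b, move S, go to E
E | _cc[b]aac   read b → write c, move S, go to A
A | _cc[c]aac   read c → write b, move L, go to E
E | _c[c]baac   read c → write b, move R, go to C
C | _cb[b]aac   read b → write _, move L, go to E
E | _c[b]_aac   read b → write c, move S, go to A
A | _c[c]_aac   read c → write b, move L, go to E
E | _[c]b_aac   read c → write b, move R, go to C
C | _b[b]_aac   read b → write _, move L, go to E
E | _[b]__aac   read b → write c, move S, go to A
A | _[c]__aac   read c → write b, move L, go to E
E | [_]b__aac   read _ → write c, move R, go to B
B | c[b]__aac   read b → write _, move R, go to C
C | c_[_]_aac   read _ → write _, move R, go to B
B | c__[_]aac   read _ → write b, move S, go to E
E | c__[b]aac   read b → write c, move S, go to A
A | c__[c]aac   read c → write b, move L, go to E
E | c_[_]baac   read _ → write c, move R, go to B
B | c_c[b]aac   read b → write _, move R, go to C
C | c_c_[a]ac   read a → write c, move L, go to B
B | c_c[_]cac   read _ → write b, move S, go to E
E | c_c[b]cac   read b → write c, move S, go to A
A | c_c[c]cac   read c → write b, move L, go to E
E | c_[c]bcac   read c → write b, move R, go to C
C | c_b[b]cac   read b → write _, move L, go to E
E | c_[b]_cac   read b → write c, move S, go to A
A | c_[c]_cac   read c → write b, move L, go to E
E | c[_]b_cac   read _ → write c, move R, go to B
B | cc[b]_cac   read b → write _, move R, go to C
C | cc_[_]cac   read _ → write _, move R, go to B
B | cc__[c]ac
The non-blank tape span at halt is cc__cac.

cc__cac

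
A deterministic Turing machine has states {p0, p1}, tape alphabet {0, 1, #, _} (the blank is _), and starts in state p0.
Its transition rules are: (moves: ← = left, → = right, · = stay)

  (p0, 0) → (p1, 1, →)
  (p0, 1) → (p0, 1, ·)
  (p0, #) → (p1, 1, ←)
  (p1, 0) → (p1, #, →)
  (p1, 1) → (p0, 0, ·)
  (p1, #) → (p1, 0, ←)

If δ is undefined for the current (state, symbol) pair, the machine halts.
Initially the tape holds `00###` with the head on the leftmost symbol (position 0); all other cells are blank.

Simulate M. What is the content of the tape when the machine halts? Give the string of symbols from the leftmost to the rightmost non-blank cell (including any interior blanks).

p0 | [0]0###_   read 0 → write 1, move →, go to p1
p1 | 1[0]###_   read 0 → write #, move →, go to p1
p1 | 1#[#]##_   read # → write 0, move ←, go to p1
p1 | 1[#]0##_   read # → write 0, move ←, go to p1
p1 | [1]00##_   read 1 → write 0, move ·, go to p0
p0 | [0]00##_   read 0 → write 1, move →, go to p1
p1 | 1[0]0##_   read 0 → write #, move →, go to p1
p1 | 1#[0]##_   read 0 → write #, move →, go to p1
p1 | 1##[#]#_   read # → write 0, move ←, go to p1
p1 | 1#[#]0#_   read # → write 0, move ←, go to p1
p1 | 1[#]00#_   read # → write 0, move ←, go to p1
p1 | [1]000#_   read 1 → write 0, move ·, go to p0
p0 | [0]000#_   read 0 → write 1, move →, go to p1
p1 | 1[0]00#_   read 0 → write #, move →, go to p1
p1 | 1#[0]0#_   read 0 → write #, move →, go to p1
p1 | 1##[0]#_   read 0 → write #, move →, go to p1
p1 | 1###[#]_   read # → write 0, move ←, go to p1
p1 | 1##[#]0_   read # → write 0, move ←, go to p1
p1 | 1#[#]00_   read # → write 0, move ←, go to p1
p1 | 1[#]000_   read # → write 0, move ←, go to p1
p1 | [1]0000_   read 1 → write 0, move ·, go to p0
p0 | [0]0000_   read 0 → write 1, move →, go to p1
p1 | 1[0]000_   read 0 → write #, move →, go to p1
p1 | 1#[0]00_   read 0 → write #, move →, go to p1
p1 | 1##[0]0_   read 0 → write #, move →, go to p1
p1 | 1###[0]_   read 0 → write #, move →, go to p1
p1 | 1####[_]
The non-blank tape span at halt is 1####.

1####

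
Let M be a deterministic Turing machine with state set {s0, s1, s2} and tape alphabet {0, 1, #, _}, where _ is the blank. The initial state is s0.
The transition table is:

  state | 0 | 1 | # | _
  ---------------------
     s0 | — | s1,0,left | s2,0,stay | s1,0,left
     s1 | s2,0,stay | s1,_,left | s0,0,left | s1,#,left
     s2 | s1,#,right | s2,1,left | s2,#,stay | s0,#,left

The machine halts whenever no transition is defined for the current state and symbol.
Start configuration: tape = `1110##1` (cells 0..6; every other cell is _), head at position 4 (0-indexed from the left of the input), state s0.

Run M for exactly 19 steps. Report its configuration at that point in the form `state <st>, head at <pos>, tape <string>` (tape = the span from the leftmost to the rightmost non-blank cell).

state s1, head at 6, tape 1110###

s0 | 1110[#]#1   read # → write 0, move stay, go to s2
s2 | 1110[0]#1   read 0 → write #, move right, go to s1
s1 | 1110#[#]1   read # → write 0, move left, go to s0
s0 | 1110[#]01   read # → write 0, move stay, go to s2
s2 | 1110[0]01   read 0 → write #, move right, go to s1
s1 | 1110#[0]1   read 0 → write 0, move stay, go to s2
s2 | 1110#[0]1   read 0 → write #, move right, go to s1
s1 | 1110##[1]   read 1 → write _, move left, go to s1
s1 | 1110#[#]_   read # → write 0, move left, go to s0
s0 | 1110[#]0_   read # → write 0, move stay, go to s2
s2 | 1110[0]0_   read 0 → write #, move right, go to s1
s1 | 1110#[0]_   read 0 → write 0, move stay, go to s2
s2 | 1110#[0]_   read 0 → write #, move right, go to s1
s1 | 1110##[_]   read _ → write #, move left, go to s1
s1 | 1110#[#]#   read # → write 0, move left, go to s0
s0 | 1110[#]0#   read # → write 0, move stay, go to s2
s2 | 1110[0]0#   read 0 → write #, move right, go to s1
s1 | 1110#[0]#   read 0 → write 0, move stay, go to s2
s2 | 1110#[0]#   read 0 → write #, move right, go to s1
s1 | 1110##[#]
After 19 steps: state s1, head at 6, tape 1110###.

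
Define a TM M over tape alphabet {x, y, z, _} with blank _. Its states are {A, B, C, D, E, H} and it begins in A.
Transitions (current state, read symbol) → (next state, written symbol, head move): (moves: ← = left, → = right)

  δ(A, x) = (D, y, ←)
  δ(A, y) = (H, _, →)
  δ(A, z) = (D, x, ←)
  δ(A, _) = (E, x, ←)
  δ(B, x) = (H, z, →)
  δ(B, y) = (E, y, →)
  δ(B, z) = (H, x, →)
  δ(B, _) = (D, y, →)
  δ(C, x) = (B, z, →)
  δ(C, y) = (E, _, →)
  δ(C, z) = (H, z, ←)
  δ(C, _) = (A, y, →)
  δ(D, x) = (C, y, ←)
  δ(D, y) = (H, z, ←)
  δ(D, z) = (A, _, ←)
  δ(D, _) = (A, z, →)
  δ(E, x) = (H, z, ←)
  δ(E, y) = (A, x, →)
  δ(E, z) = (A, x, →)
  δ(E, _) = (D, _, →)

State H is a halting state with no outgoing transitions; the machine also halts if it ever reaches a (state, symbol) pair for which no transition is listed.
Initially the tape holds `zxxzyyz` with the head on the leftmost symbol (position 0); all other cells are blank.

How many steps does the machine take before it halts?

state=A head=0 tape=___[z]xxzyyz   (A,z)→(D,x,←)
state=D head=-1 tape=__[_]xxxzyyz   (D,_)→(A,z,→)
state=A head=0 tape=__z[x]xxzyyz   (A,x)→(D,y,←)
state=D head=-1 tape=__[z]yxxzyyz   (D,z)→(A,_,←)
state=A head=-2 tape=_[_]_yxxzyyz   (A,_)→(E,x,←)
state=E head=-3 tape=[_]x_yxxzyyz   (E,_)→(D,_,→)
state=D head=-2 tape=_[x]_yxxzyyz   (D,x)→(C,y,←)
state=C head=-3 tape=[_]y_yxxzyyz   (C,_)→(A,y,→)
state=A head=-2 tape=y[y]_yxxzyyz   (A,y)→(H,_,→)
state=H head=-1 tape=y_[_]yxxzyyz
M halts after 9 transitions.

9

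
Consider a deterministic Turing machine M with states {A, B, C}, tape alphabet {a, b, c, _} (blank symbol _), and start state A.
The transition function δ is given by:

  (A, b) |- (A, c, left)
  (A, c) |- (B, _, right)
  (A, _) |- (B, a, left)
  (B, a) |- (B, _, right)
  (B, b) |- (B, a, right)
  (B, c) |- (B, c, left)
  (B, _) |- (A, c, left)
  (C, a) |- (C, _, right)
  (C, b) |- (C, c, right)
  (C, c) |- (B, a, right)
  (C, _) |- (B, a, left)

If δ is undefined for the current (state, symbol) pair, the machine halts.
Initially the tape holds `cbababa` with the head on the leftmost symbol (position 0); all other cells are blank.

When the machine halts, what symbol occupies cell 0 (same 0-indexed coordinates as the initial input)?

_

state=A head=0 tape=[c]bababa_   (A,c)→(B,_,right)
state=B head=1 tape=_[b]ababa_   (B,b)→(B,a,right)
state=B head=2 tape=_a[a]baba_   (B,a)→(B,_,right)
state=B head=3 tape=_a_[b]aba_   (B,b)→(B,a,right)
state=B head=4 tape=_a_a[a]ba_   (B,a)→(B,_,right)
state=B head=5 tape=_a_a_[b]a_   (B,b)→(B,a,right)
state=B head=6 tape=_a_a_a[a]_   (B,a)→(B,_,right)
state=B head=7 tape=_a_a_a_[_]   (B,_)→(A,c,left)
state=A head=6 tape=_a_a_a[_]c   (A,_)→(B,a,left)
state=B head=5 tape=_a_a_[a]ac   (B,a)→(B,_,right)
state=B head=6 tape=_a_a__[a]c   (B,a)→(B,_,right)
state=B head=7 tape=_a_a___[c]   (B,c)→(B,c,left)
state=B head=6 tape=_a_a__[_]c   (B,_)→(A,c,left)
state=A head=5 tape=_a_a_[_]cc   (A,_)→(B,a,left)
state=B head=4 tape=_a_a[_]acc   (B,_)→(A,c,left)
state=A head=3 tape=_a_[a]cacc
Cell 0 holds _ when M halts.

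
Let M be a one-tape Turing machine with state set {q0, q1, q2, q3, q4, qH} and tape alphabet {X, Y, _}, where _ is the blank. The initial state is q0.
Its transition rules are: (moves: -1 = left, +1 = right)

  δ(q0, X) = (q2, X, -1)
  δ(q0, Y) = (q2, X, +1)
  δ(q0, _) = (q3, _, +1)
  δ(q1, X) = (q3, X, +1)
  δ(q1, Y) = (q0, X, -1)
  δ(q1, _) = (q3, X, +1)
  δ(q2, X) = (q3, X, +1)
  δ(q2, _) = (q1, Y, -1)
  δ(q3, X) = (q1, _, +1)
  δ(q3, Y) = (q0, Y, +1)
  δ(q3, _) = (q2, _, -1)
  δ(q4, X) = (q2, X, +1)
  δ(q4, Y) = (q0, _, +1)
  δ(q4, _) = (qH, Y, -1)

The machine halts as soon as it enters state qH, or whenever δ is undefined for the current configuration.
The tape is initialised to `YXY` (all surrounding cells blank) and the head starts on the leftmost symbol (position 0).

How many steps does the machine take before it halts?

q0 | [Y]XY___   read Y → write X, move +1, go to q2
q2 | X[X]Y___   read X → write X, move +1, go to q3
q3 | XX[Y]___   read Y → write Y, move +1, go to q0
q0 | XXY[_]__   read _ → write _, move +1, go to q3
q3 | XXY_[_]_   read _ → write _, move -1, go to q2
q2 | XXY[_]__   read _ → write Y, move -1, go to q1
q1 | XX[Y]Y__   read Y → write X, move -1, go to q0
q0 | X[X]XY__   read X → write X, move -1, go to q2
q2 | [X]XXY__   read X → write X, move +1, go to q3
q3 | X[X]XY__   read X → write _, move +1, go to q1
q1 | X_[X]Y__   read X → write X, move +1, go to q3
q3 | X_X[Y]__   read Y → write Y, move +1, go to q0
q0 | X_XY[_]_   read _ → write _, move +1, go to q3
q3 | X_XY_[_]   read _ → write _, move -1, go to q2
q2 | X_XY[_]_   read _ → write Y, move -1, go to q1
q1 | X_X[Y]Y_   read Y → write X, move -1, go to q0
q0 | X_[X]XY_   read X → write X, move -1, go to q2
q2 | X[_]XXY_   read _ → write Y, move -1, go to q1
q1 | [X]YXXY_   read X → write X, move +1, go to q3
q3 | X[Y]XXY_   read Y → write Y, move +1, go to q0
q0 | XY[X]XY_   read X → write X, move -1, go to q2
q2 | X[Y]XXY_
M halts after 21 transitions.

21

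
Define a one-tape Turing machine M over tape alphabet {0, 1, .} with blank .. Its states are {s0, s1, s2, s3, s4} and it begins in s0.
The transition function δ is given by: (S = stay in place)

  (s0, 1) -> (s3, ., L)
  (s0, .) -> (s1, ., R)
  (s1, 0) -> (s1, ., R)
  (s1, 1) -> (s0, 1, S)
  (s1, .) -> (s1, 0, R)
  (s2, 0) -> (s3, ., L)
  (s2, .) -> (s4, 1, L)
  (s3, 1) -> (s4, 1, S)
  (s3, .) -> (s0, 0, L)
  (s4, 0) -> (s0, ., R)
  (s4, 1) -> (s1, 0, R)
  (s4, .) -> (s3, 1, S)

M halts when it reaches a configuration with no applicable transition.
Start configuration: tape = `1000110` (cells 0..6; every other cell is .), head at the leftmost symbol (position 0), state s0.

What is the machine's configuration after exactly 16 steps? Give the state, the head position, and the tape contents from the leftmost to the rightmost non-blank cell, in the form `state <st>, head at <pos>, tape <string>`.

state=s0 head=0 tape=..[1]000110   (s0,1)→(s3,.,L)
state=s3 head=-1 tape=.[.].000110   (s3,.)→(s0,0,L)
state=s0 head=-2 tape=[.]0.000110   (s0,.)→(s1,.,R)
state=s1 head=-1 tape=.[0].000110   (s1,0)→(s1,.,R)
state=s1 head=0 tape=..[.]000110   (s1,.)→(s1,0,R)
state=s1 head=1 tape=..0[0]00110   (s1,0)→(s1,.,R)
state=s1 head=2 tape=..0.[0]0110   (s1,0)→(s1,.,R)
state=s1 head=3 tape=..0..[0]110   (s1,0)→(s1,.,R)
state=s1 head=4 tape=..0...[1]10   (s1,1)→(s0,1,S)
state=s0 head=4 tape=..0...[1]10   (s0,1)→(s3,.,L)
state=s3 head=3 tape=..0..[.].10   (s3,.)→(s0,0,L)
state=s0 head=2 tape=..0.[.]0.10   (s0,.)→(s1,.,R)
state=s1 head=3 tape=..0..[0].10   (s1,0)→(s1,.,R)
state=s1 head=4 tape=..0...[.]10   (s1,.)→(s1,0,R)
state=s1 head=5 tape=..0...0[1]0   (s1,1)→(s0,1,S)
state=s0 head=5 tape=..0...0[1]0   (s0,1)→(s3,.,L)
state=s3 head=4 tape=..0...[0].0
After 16 steps: state s3, head at 4, tape 0...0.0.

state s3, head at 4, tape 0...0.0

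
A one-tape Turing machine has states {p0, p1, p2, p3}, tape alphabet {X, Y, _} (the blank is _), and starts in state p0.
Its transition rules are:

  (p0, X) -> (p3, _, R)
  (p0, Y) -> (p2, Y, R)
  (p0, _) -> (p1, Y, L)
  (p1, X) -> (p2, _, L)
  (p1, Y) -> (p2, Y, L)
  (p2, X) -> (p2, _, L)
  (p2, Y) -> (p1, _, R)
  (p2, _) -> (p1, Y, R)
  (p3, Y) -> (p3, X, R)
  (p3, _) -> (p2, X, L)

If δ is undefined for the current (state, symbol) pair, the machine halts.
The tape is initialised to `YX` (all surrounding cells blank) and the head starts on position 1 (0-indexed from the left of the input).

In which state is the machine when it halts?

p1

state=p0 head=1 tape=Y[X]_   (p0,X)→(p3,_,R)
state=p3 head=2 tape=Y_[_]   (p3,_)→(p2,X,L)
state=p2 head=1 tape=Y[_]X   (p2,_)→(p1,Y,R)
state=p1 head=2 tape=YY[X]   (p1,X)→(p2,_,L)
state=p2 head=1 tape=Y[Y]_   (p2,Y)→(p1,_,R)
state=p1 head=2 tape=Y_[_]
No transition is defined for (p1, _); M halts in state p1.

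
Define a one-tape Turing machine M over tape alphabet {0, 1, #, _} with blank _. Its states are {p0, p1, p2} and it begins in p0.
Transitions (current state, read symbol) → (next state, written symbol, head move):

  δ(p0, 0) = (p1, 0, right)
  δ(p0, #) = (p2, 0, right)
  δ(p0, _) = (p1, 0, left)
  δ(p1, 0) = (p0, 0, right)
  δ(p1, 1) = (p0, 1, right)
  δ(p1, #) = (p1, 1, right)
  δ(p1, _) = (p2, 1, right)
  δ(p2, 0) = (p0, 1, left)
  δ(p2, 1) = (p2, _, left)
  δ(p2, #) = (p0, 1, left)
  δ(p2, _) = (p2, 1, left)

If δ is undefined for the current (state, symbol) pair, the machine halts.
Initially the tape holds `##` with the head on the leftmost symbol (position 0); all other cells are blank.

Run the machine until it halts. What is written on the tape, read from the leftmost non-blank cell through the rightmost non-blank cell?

011_1

p0 | [#]#___   read # → write 0, move right, go to p2
p2 | 0[#]___   read # → write 1, move left, go to p0
p0 | [0]1___   read 0 → write 0, move right, go to p1
p1 | 0[1]___   read 1 → write 1, move right, go to p0
p0 | 01[_]__   read _ → write 0, move left, go to p1
p1 | 0[1]0__   read 1 → write 1, move right, go to p0
p0 | 01[0]__   read 0 → write 0, move right, go to p1
p1 | 010[_]_   read _ → write 1, move right, go to p2
p2 | 0101[_]   read _ → write 1, move left, go to p2
p2 | 010[1]1   read 1 → write _, move left, go to p2
p2 | 01[0]_1   read 0 → write 1, move left, go to p0
p0 | 0[1]1_1
The non-blank tape span at halt is 011_1.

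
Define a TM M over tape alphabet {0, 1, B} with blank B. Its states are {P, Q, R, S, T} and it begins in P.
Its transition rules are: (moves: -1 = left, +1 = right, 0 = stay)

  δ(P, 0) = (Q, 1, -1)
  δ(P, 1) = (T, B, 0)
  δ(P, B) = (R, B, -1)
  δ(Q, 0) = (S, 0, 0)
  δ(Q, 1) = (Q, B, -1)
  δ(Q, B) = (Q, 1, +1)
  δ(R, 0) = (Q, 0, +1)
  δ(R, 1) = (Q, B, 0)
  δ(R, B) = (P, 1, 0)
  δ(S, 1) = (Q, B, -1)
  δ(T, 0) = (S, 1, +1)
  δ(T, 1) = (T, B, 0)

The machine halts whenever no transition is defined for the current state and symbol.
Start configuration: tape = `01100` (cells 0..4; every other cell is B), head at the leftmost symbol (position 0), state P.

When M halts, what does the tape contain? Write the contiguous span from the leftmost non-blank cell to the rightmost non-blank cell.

P | BBBB[0]1100   read 0 → write 1, move -1, go to Q
Q | BBB[B]11100   read B → write 1, move +1, go to Q
Q | BBB1[1]1100   read 1 → write B, move -1, go to Q
Q | BBB[1]B1100   read 1 → write B, move -1, go to Q
Q | BB[B]BB1100   read B → write 1, move +1, go to Q
Q | BB1[B]B1100   read B → write 1, move +1, go to Q
Q | BB11[B]1100   read B → write 1, move +1, go to Q
Q | BB111[1]100   read 1 → write B, move -1, go to Q
Q | BB11[1]B100   read 1 → write B, move -1, go to Q
Q | BB1[1]BB100   read 1 → write B, move -1, go to Q
Q | BB[1]BBB100   read 1 → write B, move -1, go to Q
Q | B[B]BBBB100   read B → write 1, move +1, go to Q
Q | B1[B]BBB100   read B → write 1, move +1, go to Q
Q | B11[B]BB100   read B → write 1, move +1, go to Q
Q | B111[B]B100   read B → write 1, move +1, go to Q
Q | B1111[B]100   read B → write 1, move +1, go to Q
Q | B11111[1]00   read 1 → write B, move -1, go to Q
Q | B1111[1]B00   read 1 → write B, move -1, go to Q
Q | B111[1]BB00   read 1 → write B, move -1, go to Q
Q | B11[1]BBB00   read 1 → write B, move -1, go to Q
Q | B1[1]BBBB00   read 1 → write B, move -1, go to Q
Q | B[1]BBBBB00   read 1 → write B, move -1, go to Q
Q | [B]BBBBBB00   read B → write 1, move +1, go to Q
Q | 1[B]BBBBB00   read B → write 1, move +1, go to Q
Q | 11[B]BBBB00   read B → write 1, move +1, go to Q
Q | 111[B]BBB00   read B → write 1, move +1, go to Q
Q | 1111[B]BB00   read B → write 1, move +1, go to Q
Q | 11111[B]B00   read B → write 1, move +1, go to Q
Q | 111111[B]00   read B → write 1, move +1, go to Q
Q | 1111111[0]0   read 0 → write 0, move 0, go to S
S | 1111111[0]0
The non-blank tape span at halt is 111111100.

111111100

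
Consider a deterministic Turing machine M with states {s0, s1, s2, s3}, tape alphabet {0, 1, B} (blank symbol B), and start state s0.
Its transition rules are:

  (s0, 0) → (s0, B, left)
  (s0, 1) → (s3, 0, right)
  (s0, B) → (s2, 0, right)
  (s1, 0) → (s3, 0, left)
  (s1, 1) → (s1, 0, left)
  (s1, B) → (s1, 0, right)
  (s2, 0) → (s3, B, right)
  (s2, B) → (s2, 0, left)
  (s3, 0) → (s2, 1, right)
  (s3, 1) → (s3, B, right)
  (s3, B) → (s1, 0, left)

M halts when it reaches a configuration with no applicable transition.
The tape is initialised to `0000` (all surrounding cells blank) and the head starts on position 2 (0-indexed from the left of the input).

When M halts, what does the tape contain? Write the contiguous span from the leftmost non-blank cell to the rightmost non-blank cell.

10B0

state=s0 head=2 tape=B00[0]0   (s0,0)→(s0,B,left)
state=s0 head=1 tape=B0[0]B0   (s0,0)→(s0,B,left)
state=s0 head=0 tape=B[0]BB0   (s0,0)→(s0,B,left)
state=s0 head=-1 tape=[B]BBB0   (s0,B)→(s2,0,right)
state=s2 head=0 tape=0[B]BB0   (s2,B)→(s2,0,left)
state=s2 head=-1 tape=[0]0BB0   (s2,0)→(s3,B,right)
state=s3 head=0 tape=B[0]BB0   (s3,0)→(s2,1,right)
state=s2 head=1 tape=B1[B]B0   (s2,B)→(s2,0,left)
state=s2 head=0 tape=B[1]0B0
The non-blank tape span at halt is 10B0.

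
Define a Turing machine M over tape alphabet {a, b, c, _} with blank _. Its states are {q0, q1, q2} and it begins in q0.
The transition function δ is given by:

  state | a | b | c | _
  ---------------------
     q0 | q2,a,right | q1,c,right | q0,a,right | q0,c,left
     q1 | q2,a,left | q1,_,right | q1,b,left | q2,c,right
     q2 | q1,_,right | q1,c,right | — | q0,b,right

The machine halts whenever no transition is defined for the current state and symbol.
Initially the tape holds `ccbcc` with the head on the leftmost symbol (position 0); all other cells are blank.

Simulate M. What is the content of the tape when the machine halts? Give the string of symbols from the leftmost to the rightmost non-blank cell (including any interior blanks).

cabbbbbb

state=q0 head=0 tape=[c]cbcc___   (q0,c)→(q0,a,right)
state=q0 head=1 tape=a[c]bcc___   (q0,c)→(q0,a,right)
state=q0 head=2 tape=aa[b]cc___   (q0,b)→(q1,c,right)
state=q1 head=3 tape=aac[c]c___   (q1,c)→(q1,b,left)
state=q1 head=2 tape=aa[c]bc___   (q1,c)→(q1,b,left)
state=q1 head=1 tape=a[a]bbc___   (q1,a)→(q2,a,left)
state=q2 head=0 tape=[a]abbc___   (q2,a)→(q1,_,right)
state=q1 head=1 tape=_[a]bbc___   (q1,a)→(q2,a,left)
state=q2 head=0 tape=[_]abbc___   (q2,_)→(q0,b,right)
state=q0 head=1 tape=b[a]bbc___   (q0,a)→(q2,a,right)
state=q2 head=2 tape=ba[b]bc___   (q2,b)→(q1,c,right)
state=q1 head=3 tape=bac[b]c___   (q1,b)→(q1,_,right)
state=q1 head=4 tape=bac_[c]___   (q1,c)→(q1,b,left)
state=q1 head=3 tape=bac[_]b___   (q1,_)→(q2,c,right)
state=q2 head=4 tape=bacc[b]___   (q2,b)→(q1,c,right)
state=q1 head=5 tape=baccc[_]__   (q1,_)→(q2,c,right)
state=q2 head=6 tape=bacccc[_]_   (q2,_)→(q0,b,right)
state=q0 head=7 tape=baccccb[_]   (q0,_)→(q0,c,left)
state=q0 head=6 tape=bacccc[b]c   (q0,b)→(q1,c,right)
state=q1 head=7 tape=baccccc[c]   (q1,c)→(q1,b,left)
state=q1 head=6 tape=bacccc[c]b   (q1,c)→(q1,b,left)
state=q1 head=5 tape=baccc[c]bb   (q1,c)→(q1,b,left)
state=q1 head=4 tape=bacc[c]bbb   (q1,c)→(q1,b,left)
state=q1 head=3 tape=bac[c]bbbb   (q1,c)→(q1,b,left)
state=q1 head=2 tape=ba[c]bbbbb   (q1,c)→(q1,b,left)
state=q1 head=1 tape=b[a]bbbbbb   (q1,a)→(q2,a,left)
state=q2 head=0 tape=[b]abbbbbb   (q2,b)→(q1,c,right)
state=q1 head=1 tape=c[a]bbbbbb   (q1,a)→(q2,a,left)
state=q2 head=0 tape=[c]abbbbbb
The non-blank tape span at halt is cabbbbbb.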